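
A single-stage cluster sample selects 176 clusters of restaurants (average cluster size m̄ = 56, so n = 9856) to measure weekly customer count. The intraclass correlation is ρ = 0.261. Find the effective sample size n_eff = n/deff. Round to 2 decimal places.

641.88

deff = 1 + (56 − 1)·0.261 = 1 + 14.355 = 15.355.
n_eff = 9856 / 15.355 = 641.88.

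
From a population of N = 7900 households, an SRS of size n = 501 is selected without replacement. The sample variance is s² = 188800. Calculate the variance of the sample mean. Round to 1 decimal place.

352.9

Under SRS without replacement, Var(ȳ) = (1 − f)·s²/n with f = n/N = 501/7900 = 0.06341772.
Var(ȳ) = (1 − 0.06341772)·188800/501 = 0.93658228·376.84631 = 352.94757.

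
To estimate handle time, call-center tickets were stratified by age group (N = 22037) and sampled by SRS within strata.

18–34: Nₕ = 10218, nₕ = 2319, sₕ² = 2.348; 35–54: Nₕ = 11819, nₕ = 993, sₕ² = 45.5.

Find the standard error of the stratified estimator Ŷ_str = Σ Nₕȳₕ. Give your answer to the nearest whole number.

2438

Var(Ŷ_str) = Σₕ Nₕ²(1 − fₕ)sₕ²/nₕ.
18–34: 10218²·(1 − 2319/10218)·2.348/2319 = 81721.317.
35–54: 11819²·(1 − 993/11819)·45.5/993 = 5.8628786 × 10^6.
Sum = 5.9445999 × 10^6.
SE = √(5.9445999 × 10^6) = 2438.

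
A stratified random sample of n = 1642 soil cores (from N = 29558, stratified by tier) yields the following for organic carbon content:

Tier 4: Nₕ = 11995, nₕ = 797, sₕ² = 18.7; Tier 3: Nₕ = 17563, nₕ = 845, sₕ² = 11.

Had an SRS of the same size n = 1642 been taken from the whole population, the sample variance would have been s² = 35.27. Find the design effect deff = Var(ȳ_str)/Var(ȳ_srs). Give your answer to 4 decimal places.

Var(ȳ_str) = Σ Wₕ²(1−fₕ)sₕ²/nₕ with Wₕ = Nₕ/29558:
  Tier 4: (11995/29558)²·(1−797/11995)·18.7/797 = 0.0036072306
  Tier 3: (17563/29558)²·(1−845/17563)·11/845 = 0.0043749078
  → Var(ȳ_str) = 0.0079821384.
Var(ȳ_srs) = (1 − 1642/29558)·35.27/1642 = 0.020286655.
deff = 0.0079821384 / 0.020286655 = 0.3935.

0.3935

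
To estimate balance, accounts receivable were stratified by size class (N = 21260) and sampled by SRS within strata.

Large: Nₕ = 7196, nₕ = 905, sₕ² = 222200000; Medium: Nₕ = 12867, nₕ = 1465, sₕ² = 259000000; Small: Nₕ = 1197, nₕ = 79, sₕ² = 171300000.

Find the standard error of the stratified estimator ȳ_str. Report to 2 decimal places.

Var(ȳ_str) = Σₕ Wₕ²(1 − fₕ)sₕ²/nₕ with Wₕ = Nₕ/N, N = 21260.
Large: Wₕ = 0.33847601; term = 0.33847601²·(1 − 0.12576431)·222200000/905 = 24591.204.
Medium: Wₕ = 0.60522107; term = 0.60522107²·(1 − 0.11385715)·259000000/1465 = 57384.415.
Small: Wₕ = 0.05630292; term = 0.05630292²·(1 − 0.06599833)·171300000/79 = 6420.0691.
Sum = 88395.688.
SE = √(88395.688) = 297.31.

297.31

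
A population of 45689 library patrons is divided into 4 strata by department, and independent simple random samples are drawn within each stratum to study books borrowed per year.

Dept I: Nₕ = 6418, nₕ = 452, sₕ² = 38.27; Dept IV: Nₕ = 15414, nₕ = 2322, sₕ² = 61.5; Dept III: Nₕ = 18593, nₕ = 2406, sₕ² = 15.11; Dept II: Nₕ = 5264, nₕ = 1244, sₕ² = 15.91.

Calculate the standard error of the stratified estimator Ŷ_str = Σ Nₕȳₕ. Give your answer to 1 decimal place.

3278.3

Var(Ŷ_str) = Σₕ Nₕ²(1 − fₕ)sₕ²/nₕ.
Dept I: 6418²·(1 − 452/6418)·38.27/452 = 3.2419252 × 10^6.
Dept IV: 15414²·(1 − 2322/15414)·61.5/2322 = 5.3448344 × 10^6.
Dept III: 18593²·(1 − 2406/18593)·15.11/2406 = 1.8900995 × 10^6.
Dept II: 5264²·(1 − 1244/5264)·15.91/1244 = 270639.84.
Sum = 1.0747499 × 10^7.
SE = √(1.0747499 × 10^7) = 3278.3.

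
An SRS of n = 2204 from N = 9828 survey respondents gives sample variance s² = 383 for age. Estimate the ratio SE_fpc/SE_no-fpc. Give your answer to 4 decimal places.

f = n/N = 2204/9828 = 0.22425722.
SE_no-fpc = √(s²/n) = 0.41686323; SE_fpc = √((1−f)s²/n) = 0.36715755.
Ratio = √(1−f) = 0.88076261.

0.8808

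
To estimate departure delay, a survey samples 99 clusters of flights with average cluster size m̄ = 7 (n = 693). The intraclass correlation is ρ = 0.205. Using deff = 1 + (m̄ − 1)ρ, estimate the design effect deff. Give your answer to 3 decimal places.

deff = 1 + (7 − 1)·0.205 = 1 + 1.23 = 2.23.

2.230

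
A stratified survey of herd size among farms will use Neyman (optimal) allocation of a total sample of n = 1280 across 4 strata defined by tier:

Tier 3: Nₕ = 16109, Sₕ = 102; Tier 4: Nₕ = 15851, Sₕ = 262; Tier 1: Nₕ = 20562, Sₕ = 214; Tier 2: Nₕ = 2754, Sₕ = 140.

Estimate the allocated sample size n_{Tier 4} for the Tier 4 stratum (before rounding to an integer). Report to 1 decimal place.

502.3

Neyman allocation: nₕ = n·NₕSₕ / Σⱼ NⱼSⱼ.
Σ NⱼSⱼ = 16109·102 + 15851·262 + 20562·214 + 2754·140 = 1.0581908 × 10^7.
n_{Tier 4} = 1280·15851·262 / (1.0581908 × 10^7) = 502.3.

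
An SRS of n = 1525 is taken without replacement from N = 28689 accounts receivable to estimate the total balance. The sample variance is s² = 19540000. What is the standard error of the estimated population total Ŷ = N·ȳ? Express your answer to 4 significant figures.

Var(Ŷ) = N²·Var(ȳ) = N²·(1 − n/N)·s²/n.
f = 1525/28689 = 0.05315626; Var(ȳ) = 0.94684374·19540000/1525 = 12132.017.
Var(Ŷ) = 28689² · 12132.017 = 9.9853624 × 10^12.
SE(Ŷ) = √(9.9853624 × 10^12) = 3.160 × 10^6.

3.160 × 10^6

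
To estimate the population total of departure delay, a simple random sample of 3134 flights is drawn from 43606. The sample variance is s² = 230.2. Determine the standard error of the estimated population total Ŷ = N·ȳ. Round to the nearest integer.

Var(Ŷ) = N²·Var(ȳ) = N²·(1 − n/N)·s²/n.
f = 3134/43606 = 0.07187084; Var(ȳ) = 0.92812916·230.2/3134 = 0.068173367.
Var(Ŷ) = 43606² · 0.068173367 = 1.2963051 × 10^8.
SE(Ŷ) = √(1.2963051 × 10^8) = 11386.

11386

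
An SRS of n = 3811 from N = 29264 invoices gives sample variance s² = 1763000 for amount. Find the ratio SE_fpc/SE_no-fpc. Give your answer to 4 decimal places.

f = n/N = 3811/29264 = 0.13022827.
SE_no-fpc = √(s²/n) = 21.50833; SE_fpc = √((1−f)s²/n) = 20.059002.
Ratio = √(1−f) = 0.93261553.

0.9326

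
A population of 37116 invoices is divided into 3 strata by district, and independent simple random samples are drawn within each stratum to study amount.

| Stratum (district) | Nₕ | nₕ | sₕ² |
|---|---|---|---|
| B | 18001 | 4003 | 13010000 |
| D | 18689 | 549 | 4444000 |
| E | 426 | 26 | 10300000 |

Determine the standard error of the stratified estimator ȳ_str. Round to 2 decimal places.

51.34

Var(ȳ_str) = Σₕ Wₕ²(1 − fₕ)sₕ²/nₕ with Wₕ = Nₕ/N, N = 37116.
B: Wₕ = 0.48499299; term = 0.48499299²·(1 − 0.22237653)·13010000/4003 = 594.47281.
D: Wₕ = 0.50352948; term = 0.50352948²·(1 − 0.02937557)·4444000/549 = 1992.0614.
E: Wₕ = 0.01147753; term = 0.01147753²·(1 − 0.06103286)·10300000/26 = 49.001699.
Sum = 2635.5359.
SE = √(2635.5359) = 51.34.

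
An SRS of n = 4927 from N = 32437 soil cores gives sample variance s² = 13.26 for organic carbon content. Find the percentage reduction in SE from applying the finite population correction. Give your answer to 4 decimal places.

7.9074

f = n/N = 4927/32437 = 0.15189444.
SE_no-fpc = √(s²/n) = 0.051877672; SE_fpc = √((1−f)s²/n) = 0.047775521.
Ratio = √(1−f) = 0.92092647. Reduction = 100·(1 − 0.92092647) = 7.9074%.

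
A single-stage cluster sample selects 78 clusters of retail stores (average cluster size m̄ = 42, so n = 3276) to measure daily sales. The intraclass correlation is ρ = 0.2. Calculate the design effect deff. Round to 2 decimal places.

9.20

deff = 1 + (42 − 1)·0.2 = 1 + 8.2 = 9.2.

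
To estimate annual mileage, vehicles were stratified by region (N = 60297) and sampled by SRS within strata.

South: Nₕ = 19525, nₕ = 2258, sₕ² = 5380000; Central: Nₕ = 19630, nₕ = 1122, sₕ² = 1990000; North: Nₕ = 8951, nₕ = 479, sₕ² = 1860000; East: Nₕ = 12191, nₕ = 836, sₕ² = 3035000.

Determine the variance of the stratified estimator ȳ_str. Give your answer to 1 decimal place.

617.4

Var(ȳ_str) = Σₕ Wₕ²(1 − fₕ)sₕ²/nₕ with Wₕ = Nₕ/N, N = 60297.
South: Wₕ = 0.32381379; term = 0.32381379²·(1 − 0.11564661)·5380000/2258 = 220.94026.
Central: Wₕ = 0.32555517; term = 0.32555517²·(1 − 0.05715741)·1990000/1122 = 177.23464.
North: Wₕ = 0.14844851; term = 0.14844851²·(1 − 0.05351357)·1860000/479 = 80.992261.
East: Wₕ = 0.20218253; term = 0.20218253²·(1 − 0.06857518)·3035000/836 = 138.22528.
Sum = 617.39244.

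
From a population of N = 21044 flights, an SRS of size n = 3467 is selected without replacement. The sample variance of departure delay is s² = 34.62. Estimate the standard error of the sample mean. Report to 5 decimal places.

Under SRS without replacement, Var(ȳ) = (1 − f)·s²/n with f = n/N = 3467/21044 = 0.16475005.
Var(ȳ) = (1 − 0.16475005)·34.62/3467 = 0.83524995·0.0099855783 = 0.0083404538.
SE(ȳ) = √(0.0083404538) = 0.09133.

0.09133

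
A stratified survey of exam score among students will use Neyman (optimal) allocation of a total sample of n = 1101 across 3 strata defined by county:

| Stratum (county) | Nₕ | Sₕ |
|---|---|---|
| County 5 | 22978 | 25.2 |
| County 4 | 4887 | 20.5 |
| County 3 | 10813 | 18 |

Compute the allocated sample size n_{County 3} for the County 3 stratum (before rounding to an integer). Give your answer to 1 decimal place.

Neyman allocation: nₕ = n·NₕSₕ / Σⱼ NⱼSⱼ.
Σ NⱼSⱼ = 22978·25.2 + 4887·20.5 + 10813·18 = 873863.1.
n_{County 3} = 1101·10813·18 / 873863.1 = 245.2.

245.2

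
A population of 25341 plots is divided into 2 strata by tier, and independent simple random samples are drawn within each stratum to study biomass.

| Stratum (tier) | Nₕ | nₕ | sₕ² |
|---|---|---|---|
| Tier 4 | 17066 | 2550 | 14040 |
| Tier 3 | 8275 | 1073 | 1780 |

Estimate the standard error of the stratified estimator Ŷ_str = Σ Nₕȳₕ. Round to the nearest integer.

Var(Ŷ_str) = Σₕ Nₕ²(1 − fₕ)sₕ²/nₕ.
Tier 4: 17066²·(1 − 2550/17066)·14040/2550 = 1.3639725 × 10^9.
Tier 3: 8275²·(1 − 1073/8275)·1780/1073 = 9.8864733 × 10^7.
Sum = 1.4628372 × 10^9.
SE = √(1.4628372 × 10^9) = 38247.

38247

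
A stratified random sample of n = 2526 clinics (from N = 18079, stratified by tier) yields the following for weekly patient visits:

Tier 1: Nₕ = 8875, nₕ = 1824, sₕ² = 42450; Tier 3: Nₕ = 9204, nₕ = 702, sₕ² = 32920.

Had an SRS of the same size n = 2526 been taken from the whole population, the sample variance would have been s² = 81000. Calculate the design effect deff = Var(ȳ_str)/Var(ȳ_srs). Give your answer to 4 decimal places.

0.5685

Var(ȳ_str) = Σ Wₕ²(1−fₕ)sₕ²/nₕ with Wₕ = Nₕ/18079:
  Tier 1: (8875/18079)²·(1−1824/8875)·42450/1824 = 4.4557737
  Tier 3: (9204/18079)²·(1−702/9204)·32920/702 = 11.227204
  → Var(ȳ_str) = 15.682978.
Var(ȳ_srs) = (1 − 2526/18079)·81000/2526 = 27.586172.
deff = 15.682978 / 27.586172 = 0.5685.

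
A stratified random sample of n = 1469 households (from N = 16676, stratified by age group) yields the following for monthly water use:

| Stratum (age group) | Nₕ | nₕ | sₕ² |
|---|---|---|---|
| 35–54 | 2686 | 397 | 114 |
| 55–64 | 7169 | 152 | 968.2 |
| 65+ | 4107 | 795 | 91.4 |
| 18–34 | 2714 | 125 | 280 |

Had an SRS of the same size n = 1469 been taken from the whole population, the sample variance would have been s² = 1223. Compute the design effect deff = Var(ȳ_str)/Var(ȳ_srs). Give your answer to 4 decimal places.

1.6080

Var(ȳ_str) = Σ Wₕ²(1−fₕ)sₕ²/nₕ with Wₕ = Nₕ/16676:
  35–54: (2686/16676)²·(1−397/2686)·114/397 = 0.0063486644
  55–64: (7169/16676)²·(1−152/7169)·968.2/152 = 1.1522528
  65+: (4107/16676)²·(1−795/4107)·91.4/795 = 0.0056235469
  18–34: (2714/16676)²·(1−125/2714)·280/125 = 0.056598659
  → Var(ȳ_str) = 1.2208237.
Var(ȳ_srs) = (1 − 1469/16676)·1223/1469 = 0.75920021.
deff = 1.2208237 / 0.75920021 = 1.6080.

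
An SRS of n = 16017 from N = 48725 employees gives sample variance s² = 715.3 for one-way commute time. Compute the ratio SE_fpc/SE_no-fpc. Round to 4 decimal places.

0.8193

f = n/N = 16017/48725 = 0.32872242.
SE_no-fpc = √(s²/n) = 0.21132629; SE_fpc = √((1−f)s²/n) = 0.17314286.
Ratio = √(1−f) = 0.81931531.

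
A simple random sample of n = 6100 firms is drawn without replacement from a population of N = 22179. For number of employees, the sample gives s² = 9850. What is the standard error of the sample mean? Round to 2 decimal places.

Under SRS without replacement, Var(ȳ) = (1 − f)·s²/n with f = n/N = 6100/22179 = 0.27503494.
Var(ȳ) = (1 − 0.27503494)·9850/6100 = 0.72496506·1.6147541 = 1.1706403.
SE(ȳ) = √(1.1706403) = 1.08.

1.08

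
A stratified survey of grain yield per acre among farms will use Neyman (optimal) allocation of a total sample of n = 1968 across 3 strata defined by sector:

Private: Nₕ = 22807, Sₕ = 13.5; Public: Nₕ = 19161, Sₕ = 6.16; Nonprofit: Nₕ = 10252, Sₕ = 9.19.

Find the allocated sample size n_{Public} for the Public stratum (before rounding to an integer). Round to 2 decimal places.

446.58

Neyman allocation: nₕ = n·NₕSₕ / Σⱼ NⱼSⱼ.
Σ NⱼSⱼ = 22807·13.5 + 19161·6.16 + 10252·9.19 = 520142.14.
n_{Public} = 1968·19161·6.16 / 520142.14 = 446.58.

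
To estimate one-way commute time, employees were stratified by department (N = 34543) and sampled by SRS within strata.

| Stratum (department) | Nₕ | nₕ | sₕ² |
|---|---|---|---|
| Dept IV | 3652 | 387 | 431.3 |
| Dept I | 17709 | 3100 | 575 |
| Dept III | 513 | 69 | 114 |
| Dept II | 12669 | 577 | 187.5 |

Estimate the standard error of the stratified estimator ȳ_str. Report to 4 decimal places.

0.3056

Var(ȳ_str) = Σₕ Wₕ²(1 − fₕ)sₕ²/nₕ with Wₕ = Nₕ/N, N = 34543.
Dept IV: Wₕ = 0.10572330; term = 0.10572330²·(1 − 0.10596933)·431.3/387 = 0.011136849.
Dept I: Wₕ = 0.51266537; term = 0.51266537²·(1 − 0.17505223)·575/3100 = 0.040216157.
Dept III: Wₕ = 0.01485106; term = 0.01485106²·(1 − 0.13450292)·114/69 = 3.1538134 × 10^-4.
Dept II: Wₕ = 0.36676027; term = 0.36676027²·(1 − 0.04554424)·187.5/577 = 0.041720147.
Sum = 0.093388534.
SE = √(0.093388534) = 0.3056.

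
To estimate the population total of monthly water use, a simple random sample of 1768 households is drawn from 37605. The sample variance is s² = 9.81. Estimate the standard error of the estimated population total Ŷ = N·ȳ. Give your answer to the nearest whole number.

Var(Ŷ) = N²·Var(ȳ) = N²·(1 − n/N)·s²/n.
f = 1768/37605 = 0.04701502; Var(ȳ) = 0.95298498·9.81/1768 = 0.005287773.
Var(Ŷ) = 37605² · 0.005287773 = 7.4776303 × 10^6.
SE(Ŷ) = √(7.4776303 × 10^6) = 2735.

2735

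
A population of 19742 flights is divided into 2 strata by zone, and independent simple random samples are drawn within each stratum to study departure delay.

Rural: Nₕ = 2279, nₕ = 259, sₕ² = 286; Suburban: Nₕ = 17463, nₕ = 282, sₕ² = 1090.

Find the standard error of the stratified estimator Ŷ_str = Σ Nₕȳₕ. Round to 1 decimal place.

Var(Ŷ_str) = Σₕ Nₕ²(1 − fₕ)sₕ²/nₕ.
Rural: 2279²·(1 − 259/2279)·286/259 = 5.0834899 × 10^6.
Suburban: 17463²·(1 − 282/17463)·1090/282 = 1.1596974 × 10^9.
Sum = 1.1647809 × 10^9.
SE = √(1.1647809 × 10^9) = 34128.9.

34128.9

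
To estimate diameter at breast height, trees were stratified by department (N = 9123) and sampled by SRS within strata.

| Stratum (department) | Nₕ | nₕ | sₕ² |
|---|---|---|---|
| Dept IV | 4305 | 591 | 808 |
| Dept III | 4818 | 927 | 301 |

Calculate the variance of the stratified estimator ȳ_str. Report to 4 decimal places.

Var(ȳ_str) = Σₕ Wₕ²(1 − fₕ)sₕ²/nₕ with Wₕ = Nₕ/N, N = 9123.
Dept IV: Wₕ = 0.47188425; term = 0.47188425²·(1 − 0.13728223)·808/591 = 0.26264164.
Dept III: Wₕ = 0.52811575; term = 0.52811575²·(1 − 0.19240349)·301/927 = 0.073137387.
Sum = 0.33577903.

0.3358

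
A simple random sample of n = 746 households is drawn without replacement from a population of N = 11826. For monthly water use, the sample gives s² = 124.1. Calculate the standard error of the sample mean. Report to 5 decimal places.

Under SRS without replacement, Var(ȳ) = (1 − f)·s²/n with f = n/N = 746/11826 = 0.06308135.
Var(ȳ) = (1 − 0.06308135)·124.1/746 = 0.93691865·0.16635389 = 0.15586006.
SE(ȳ) = √(0.15586006) = 0.39479.

0.39479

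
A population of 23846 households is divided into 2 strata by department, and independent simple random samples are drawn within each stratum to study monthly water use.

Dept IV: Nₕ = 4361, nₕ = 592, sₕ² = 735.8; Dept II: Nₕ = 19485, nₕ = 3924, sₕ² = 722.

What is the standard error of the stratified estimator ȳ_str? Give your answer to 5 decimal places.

Var(ȳ_str) = Σₕ Wₕ²(1 − fₕ)sₕ²/nₕ with Wₕ = Nₕ/N, N = 23846.
Dept IV: Wₕ = 0.18288183; term = 0.18288183²·(1 − 0.13574868)·735.8/592 = 0.035926857.
Dept II: Wₕ = 0.81711817; term = 0.81711817²·(1 − 0.20138568)·722/3924 = 0.098110397.
Sum = 0.13403725.
SE = √(0.13403725) = 0.36611.

0.36611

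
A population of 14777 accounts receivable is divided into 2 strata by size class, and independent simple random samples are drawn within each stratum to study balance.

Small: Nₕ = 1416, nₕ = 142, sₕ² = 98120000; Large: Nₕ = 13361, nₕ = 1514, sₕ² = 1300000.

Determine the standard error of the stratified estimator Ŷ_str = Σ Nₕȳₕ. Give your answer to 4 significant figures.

1.176 × 10^6

Var(Ŷ_str) = Σₕ Nₕ²(1 − fₕ)sₕ²/nₕ.
Small: 1416²·(1 − 142/1416)·98120000/142 = 1.2465275 × 10^12.
Large: 13361²·(1 − 1514/13361)·1300000/1514 = 1.359142 × 10^11.
Sum = 1.3824417 × 10^12.
SE = √(1.3824417 × 10^12) = 1.176 × 10^6.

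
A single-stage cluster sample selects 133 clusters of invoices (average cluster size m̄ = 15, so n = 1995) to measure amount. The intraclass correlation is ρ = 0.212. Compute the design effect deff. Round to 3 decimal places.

3.968

deff = 1 + (15 − 1)·0.212 = 1 + 2.968 = 3.968.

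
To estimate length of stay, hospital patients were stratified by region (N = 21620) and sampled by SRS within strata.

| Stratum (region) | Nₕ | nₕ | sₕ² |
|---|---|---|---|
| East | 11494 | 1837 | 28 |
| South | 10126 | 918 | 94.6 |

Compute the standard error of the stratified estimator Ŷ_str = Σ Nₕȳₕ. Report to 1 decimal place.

3361.6

Var(Ŷ_str) = Σₕ Nₕ²(1 − fₕ)sₕ²/nₕ.
East: 11494²·(1 − 1837/11494)·28/1837 = 1.6918517 × 10^6.
South: 10126²·(1 − 918/10126)·94.6/918 = 9.6084136 × 10^6.
Sum = 1.1300265 × 10^7.
SE = √(1.1300265 × 10^7) = 3361.6.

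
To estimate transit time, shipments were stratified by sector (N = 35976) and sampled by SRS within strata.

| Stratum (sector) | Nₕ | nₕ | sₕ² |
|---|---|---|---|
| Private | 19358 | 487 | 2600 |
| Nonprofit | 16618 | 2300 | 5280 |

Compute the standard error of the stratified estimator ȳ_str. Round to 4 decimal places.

1.3888

Var(ȳ_str) = Σₕ Wₕ²(1 − fₕ)sₕ²/nₕ with Wₕ = Nₕ/N, N = 35976.
Private: Wₕ = 0.53808094; term = 0.53808094²·(1 − 0.02515756)·2600/487 = 1.5068639.
Nonprofit: Wₕ = 0.46191906; term = 0.46191906²·(1 − 0.13840414)·5280/2300 = 0.42202818.
Sum = 1.9288921.
SE = √(1.9288921) = 1.3888.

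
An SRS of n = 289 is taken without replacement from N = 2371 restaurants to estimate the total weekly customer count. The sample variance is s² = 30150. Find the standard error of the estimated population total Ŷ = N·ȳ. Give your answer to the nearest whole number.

22693

Var(Ŷ) = N²·Var(ȳ) = N²·(1 − n/N)·s²/n.
f = 289/2371 = 0.12188950; Var(ȳ) = 0.87811050·30150/289 = 91.609106.
Var(Ŷ) = 2371² · 91.609106 = 5.1499351 × 10^8.
SE(Ŷ) = √(5.1499351 × 10^8) = 22693.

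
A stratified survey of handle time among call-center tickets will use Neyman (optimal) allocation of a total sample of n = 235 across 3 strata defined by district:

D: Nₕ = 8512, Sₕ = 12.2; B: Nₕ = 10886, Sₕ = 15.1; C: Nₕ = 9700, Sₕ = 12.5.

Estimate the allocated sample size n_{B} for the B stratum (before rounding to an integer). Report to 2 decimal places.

99.18

Neyman allocation: nₕ = n·NₕSₕ / Σⱼ NⱼSⱼ.
Σ NⱼSⱼ = 8512·12.2 + 10886·15.1 + 9700·12.5 = 389475.
n_{B} = 235·10886·15.1 / 389475 = 99.18.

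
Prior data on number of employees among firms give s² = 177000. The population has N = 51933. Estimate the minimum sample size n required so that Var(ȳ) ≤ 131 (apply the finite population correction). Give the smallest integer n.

1317

Without fpc, n₀ = s²/D = 177000/131 = 1351.1450.
With fpc, (1 − n/N)·s²/n ≤ D requires n ≥ n₀/(1 + n₀/N) = 1351.1450/(1 + 1351.1450/51933) = 1316.8835.
Rounding up, n = 1317.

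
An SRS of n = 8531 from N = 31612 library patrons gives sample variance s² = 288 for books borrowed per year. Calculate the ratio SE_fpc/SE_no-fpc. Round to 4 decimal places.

f = n/N = 8531/31612 = 0.26986587.
SE_no-fpc = √(s²/n) = 0.18373685; SE_fpc = √((1−f)s²/n) = 0.15699926.
Ratio = √(1−f) = 0.85447886.

0.8545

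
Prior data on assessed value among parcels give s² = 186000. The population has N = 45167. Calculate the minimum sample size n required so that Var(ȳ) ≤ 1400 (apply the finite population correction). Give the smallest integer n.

Without fpc, n₀ = s²/D = 186000/1400 = 132.8571.
With fpc, (1 − n/N)·s²/n ≤ D requires n ≥ n₀/(1 + n₀/N) = 132.8571/(1 + 132.8571/45167) = 132.4675.
Rounding up, n = 133.

133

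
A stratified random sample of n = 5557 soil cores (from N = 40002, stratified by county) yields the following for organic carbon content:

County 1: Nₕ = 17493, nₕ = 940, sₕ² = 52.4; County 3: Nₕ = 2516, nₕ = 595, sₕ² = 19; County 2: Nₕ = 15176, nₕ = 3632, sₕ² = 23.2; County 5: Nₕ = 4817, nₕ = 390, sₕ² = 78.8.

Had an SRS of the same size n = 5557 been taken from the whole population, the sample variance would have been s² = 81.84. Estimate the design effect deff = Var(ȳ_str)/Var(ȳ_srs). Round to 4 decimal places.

Var(ȳ_str) = Σ Wₕ²(1−fₕ)sₕ²/nₕ with Wₕ = Nₕ/40002:
  County 1: (17493/40002)²·(1−940/17493)·52.4/940 = 0.010087442
  County 3: (2516/40002)²·(1−595/2516)·19/595 = 9.6451997 × 10^-5
  County 2: (15176/40002)²·(1−3632/15176)·23.2/3632 = 6.9934644 × 10^-4
  County 5: (4817/40002)²·(1−390/4817)·78.8/390 = 0.0026926777
  → Var(ȳ_str) = 0.013575918.
Var(ȳ_srs) = (1 − 5557/40002)·81.84/5557 = 0.012681473.
deff = 0.013575918 / 0.012681473 = 1.0705.

1.0705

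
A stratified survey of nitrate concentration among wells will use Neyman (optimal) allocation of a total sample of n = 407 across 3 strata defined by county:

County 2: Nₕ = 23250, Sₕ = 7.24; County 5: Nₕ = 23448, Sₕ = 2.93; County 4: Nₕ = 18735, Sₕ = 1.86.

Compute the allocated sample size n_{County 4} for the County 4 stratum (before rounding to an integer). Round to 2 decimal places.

Neyman allocation: nₕ = n·NₕSₕ / Σⱼ NⱼSⱼ.
Σ NⱼSⱼ = 23250·7.24 + 23448·2.93 + 18735·1.86 = 271879.74.
n_{County 4} = 407·18735·1.86 / 271879.74 = 52.17.

52.17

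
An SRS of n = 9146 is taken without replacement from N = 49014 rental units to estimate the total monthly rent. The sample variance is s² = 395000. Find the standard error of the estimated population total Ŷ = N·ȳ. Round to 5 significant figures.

290510

Var(Ŷ) = N²·Var(ȳ) = N²·(1 − n/N)·s²/n.
f = 9146/49014 = 0.18659975; Var(ȳ) = 0.81340025·395000/9146 = 35.129357.
Var(Ŷ) = 49014² · 35.129357 = 8.4393791 × 10^10.
SE(Ŷ) = √(8.4393791 × 10^10) = 290510.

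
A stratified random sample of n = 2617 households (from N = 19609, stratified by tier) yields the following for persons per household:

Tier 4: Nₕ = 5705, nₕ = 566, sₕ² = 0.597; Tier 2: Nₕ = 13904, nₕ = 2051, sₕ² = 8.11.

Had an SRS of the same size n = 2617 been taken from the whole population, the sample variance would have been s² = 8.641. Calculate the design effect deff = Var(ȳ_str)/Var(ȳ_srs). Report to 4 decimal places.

0.6204

Var(ȳ_str) = Σ Wₕ²(1−fₕ)sₕ²/nₕ with Wₕ = Nₕ/19609:
  Tier 4: (5705/19609)²·(1−566/5705)·0.597/566 = 8.0423186 × 10^-5
  Tier 2: (13904/19609)²·(1−2051/13904)·8.11/2051 = 0.0016947762
  → Var(ȳ_str) = 0.0017751994.
Var(ȳ_srs) = (1 − 2617/19609)·8.641/2617 = 0.0028612074.
deff = 0.0017751994 / 0.0028612074 = 0.6204.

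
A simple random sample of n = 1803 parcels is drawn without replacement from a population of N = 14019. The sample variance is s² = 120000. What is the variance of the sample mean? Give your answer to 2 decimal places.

58.00

Under SRS without replacement, Var(ȳ) = (1 − f)·s²/n with f = n/N = 1803/14019 = 0.12861117.
Var(ȳ) = (1 − 0.12861117)·120000/1803 = 0.87138883·66.55574 = 57.995929.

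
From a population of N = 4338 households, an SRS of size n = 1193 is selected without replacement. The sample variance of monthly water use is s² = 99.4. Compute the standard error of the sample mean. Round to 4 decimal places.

0.2458

Under SRS without replacement, Var(ȳ) = (1 − f)·s²/n with f = n/N = 1193/4338 = 0.27501153.
Var(ȳ) = (1 − 0.27501153)·99.4/1193 = 0.72498847·0.083319363 = 0.060405578.
SE(ȳ) = √(0.060405578) = 0.2458.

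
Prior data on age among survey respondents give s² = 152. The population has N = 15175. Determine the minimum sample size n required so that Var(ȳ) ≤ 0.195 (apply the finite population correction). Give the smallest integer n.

742

Without fpc, n₀ = s²/D = 152/0.195 = 779.4872.
With fpc, (1 − n/N)·s²/n ≤ D requires n ≥ n₀/(1 + n₀/N) = 779.4872/(1 + 779.4872/15175) = 741.4039.
Rounding up, n = 742.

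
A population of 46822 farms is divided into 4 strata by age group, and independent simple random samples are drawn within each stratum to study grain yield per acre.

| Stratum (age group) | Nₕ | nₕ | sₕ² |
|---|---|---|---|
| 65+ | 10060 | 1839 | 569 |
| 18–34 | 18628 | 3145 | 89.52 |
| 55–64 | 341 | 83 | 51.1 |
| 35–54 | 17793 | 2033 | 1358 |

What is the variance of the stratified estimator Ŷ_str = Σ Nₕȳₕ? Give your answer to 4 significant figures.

Var(Ŷ_str) = Σₕ Nₕ²(1 − fₕ)sₕ²/nₕ.
65+: 10060²·(1 − 1839/10060)·569/1839 = 2.5588991 × 10^7.
18–34: 18628²·(1 − 3145/18628)·89.52/3145 = 8.2095767 × 10^6.
55–64: 341²·(1 − 83/341)·51.1/83 = 54164.769.
35–54: 17793²·(1 − 2033/17793)·1358/2033 = 1.8731294 × 10^8.
Sum = 2.2116567 × 10^8.

2.212 × 10^8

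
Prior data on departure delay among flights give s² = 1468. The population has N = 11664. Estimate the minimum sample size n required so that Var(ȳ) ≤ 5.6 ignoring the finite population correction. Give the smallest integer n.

263

Without fpc, n₀ = s²/D = 1468/5.6 = 262.1429.
Rounding up, n = 263.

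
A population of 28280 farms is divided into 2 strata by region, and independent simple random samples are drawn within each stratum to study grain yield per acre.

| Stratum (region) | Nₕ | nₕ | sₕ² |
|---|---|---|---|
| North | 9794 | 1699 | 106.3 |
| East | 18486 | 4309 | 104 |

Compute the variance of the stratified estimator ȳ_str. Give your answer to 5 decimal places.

0.01411

Var(ȳ_str) = Σₕ Wₕ²(1 − fₕ)sₕ²/nₕ with Wₕ = Nₕ/N, N = 28280.
North: Wₕ = 0.34632249; term = 0.34632249²·(1 − 0.17347356)·106.3/1699 = 0.0062023751.
East: Wₕ = 0.65367751; term = 0.65367751²·(1 − 0.23309532)·104/4309 = 0.0079090682.
Sum = 0.014111443.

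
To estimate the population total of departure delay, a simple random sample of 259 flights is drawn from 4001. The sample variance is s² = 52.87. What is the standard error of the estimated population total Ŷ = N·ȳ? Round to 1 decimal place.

1748.2

Var(Ŷ) = N²·Var(ȳ) = N²·(1 − n/N)·s²/n.
f = 259/4001 = 0.06473382; Var(ȳ) = 0.93526618·52.87/259 = 0.19091708.
Var(Ŷ) = 4001² · 0.19091708 = 3.0562008 × 10^6.
SE(Ŷ) = √(3.0562008 × 10^6) = 1748.2.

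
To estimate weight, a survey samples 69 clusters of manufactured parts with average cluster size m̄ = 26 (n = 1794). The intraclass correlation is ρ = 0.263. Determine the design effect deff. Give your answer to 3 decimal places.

7.575

deff = 1 + (26 − 1)·0.263 = 1 + 6.575 = 7.575.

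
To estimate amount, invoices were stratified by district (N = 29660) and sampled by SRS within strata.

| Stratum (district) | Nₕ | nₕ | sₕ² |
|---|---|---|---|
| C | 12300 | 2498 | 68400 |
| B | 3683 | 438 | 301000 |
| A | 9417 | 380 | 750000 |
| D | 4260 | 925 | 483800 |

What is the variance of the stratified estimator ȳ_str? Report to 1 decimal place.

212.5

Var(ȳ_str) = Σₕ Wₕ²(1 − fₕ)sₕ²/nₕ with Wₕ = Nₕ/N, N = 29660.
C: Wₕ = 0.41469993; term = 0.41469993²·(1 − 0.20308943)·68400/2498 = 3.752677.
B: Wₕ = 0.12417397; term = 0.12417397²·(1 − 0.11892479)·301000/438 = 9.3361219.
A: Wₕ = 0.31749831; term = 0.31749831²·(1 − 0.04035255)·750000/380 = 190.92914.
D: Wₕ = 0.14362778; term = 0.14362778²·(1 − 0.21713615)·483800/925 = 8.446704.
Sum = 212.46464.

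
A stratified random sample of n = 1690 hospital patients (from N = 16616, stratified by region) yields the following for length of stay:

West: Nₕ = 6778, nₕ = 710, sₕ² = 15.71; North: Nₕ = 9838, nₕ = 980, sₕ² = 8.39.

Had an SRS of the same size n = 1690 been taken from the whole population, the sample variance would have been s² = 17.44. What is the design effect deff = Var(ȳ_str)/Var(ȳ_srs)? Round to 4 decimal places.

Var(ȳ_str) = Σ Wₕ²(1−fₕ)sₕ²/nₕ with Wₕ = Nₕ/16616:
  West: (6778/16616)²·(1−710/6778)·15.71/710 = 0.0032961882
  North: (9838/16616)²·(1−980/9838)·8.39/980 = 0.0027022493
  → Var(ȳ_str) = 0.0059984375.
Var(ȳ_srs) = (1 − 1690/16616)·17.44/1690 = 0.0092699359.
deff = 0.0059984375 / 0.0092699359 = 0.6471.

0.6471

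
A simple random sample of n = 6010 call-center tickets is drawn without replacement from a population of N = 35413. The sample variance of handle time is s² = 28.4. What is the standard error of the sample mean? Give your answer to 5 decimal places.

Under SRS without replacement, Var(ȳ) = (1 − f)·s²/n with f = n/N = 6010/35413 = 0.16971169.
Var(ȳ) = (1 − 0.16971169)·28.4/6010 = 0.83028831·0.0047254576 = 0.0039234922.
SE(ȳ) = √(0.0039234922) = 0.06264.

0.06264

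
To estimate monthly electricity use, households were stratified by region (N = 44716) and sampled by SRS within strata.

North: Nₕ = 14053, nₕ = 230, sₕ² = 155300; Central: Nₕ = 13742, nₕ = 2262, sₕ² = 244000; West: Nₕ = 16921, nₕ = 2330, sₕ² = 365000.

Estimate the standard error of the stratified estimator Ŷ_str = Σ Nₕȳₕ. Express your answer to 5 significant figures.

Var(Ŷ_str) = Σₕ Nₕ²(1 − fₕ)sₕ²/nₕ.
North: 14053²·(1 − 230/14053)·155300/230 = 1.311641 × 10^11.
Central: 13742²·(1 − 2262/13742)·244000/2262 = 1.7017237 × 10^10.
West: 16921²·(1 − 2330/16921)·365000/2330 = 3.8676577 × 10^10.
Sum = 1.8685791 × 10^11.
SE = √(1.8685791 × 10^11) = 432270.

432270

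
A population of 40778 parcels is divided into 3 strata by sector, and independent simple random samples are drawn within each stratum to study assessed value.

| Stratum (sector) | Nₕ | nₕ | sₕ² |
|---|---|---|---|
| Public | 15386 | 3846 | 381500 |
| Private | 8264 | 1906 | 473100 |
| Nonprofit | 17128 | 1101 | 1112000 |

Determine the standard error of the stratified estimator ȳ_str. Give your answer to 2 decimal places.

Var(ȳ_str) = Σₕ Wₕ²(1 − fₕ)sₕ²/nₕ with Wₕ = Nₕ/N, N = 40778.
Public: Wₕ = 0.37731130; term = 0.37731130²·(1 − 0.24996750)·381500/3846 = 10.591683.
Private: Wₕ = 0.20265830; term = 0.20265830²·(1 − 0.23063892)·473100/1906 = 7.8431233.
Nonprofit: Wₕ = 0.42003041; term = 0.42003041²·(1 − 0.06428071)·1112000/1101 = 166.73413.
Sum = 185.16894.
SE = √(185.16894) = 13.61.

13.61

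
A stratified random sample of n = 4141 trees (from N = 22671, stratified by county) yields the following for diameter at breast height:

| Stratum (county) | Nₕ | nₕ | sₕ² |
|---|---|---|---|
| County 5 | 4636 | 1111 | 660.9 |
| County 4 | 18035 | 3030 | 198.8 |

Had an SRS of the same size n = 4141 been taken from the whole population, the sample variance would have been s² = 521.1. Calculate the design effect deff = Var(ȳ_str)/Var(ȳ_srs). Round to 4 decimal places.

0.5198

Var(ȳ_str) = Σ Wₕ²(1−fₕ)sₕ²/nₕ with Wₕ = Nₕ/22671:
  County 5: (4636/22671)²·(1−1111/4636)·660.9/1111 = 0.018913978
  County 4: (18035/22671)²·(1−3030/18035)·198.8/3030 = 0.034544948
  → Var(ȳ_str) = 0.053458926.
Var(ȳ_srs) = (1 − 4141/22671)·521.1/4141 = 0.10285386.
deff = 0.053458926 / 0.10285386 = 0.5198.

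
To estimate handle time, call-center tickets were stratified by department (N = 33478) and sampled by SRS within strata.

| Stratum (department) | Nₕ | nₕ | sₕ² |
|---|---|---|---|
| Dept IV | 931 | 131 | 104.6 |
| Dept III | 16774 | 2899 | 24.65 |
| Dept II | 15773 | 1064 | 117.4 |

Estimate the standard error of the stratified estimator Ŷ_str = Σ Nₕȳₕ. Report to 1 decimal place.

Var(Ŷ_str) = Σₕ Nₕ²(1 − fₕ)sₕ²/nₕ.
Dept IV: 931²·(1 − 131/931)·104.6/131 = 594702.9.
Dept III: 16774²·(1 − 2899/16774)·24.65/2899 = 1.978966 × 10^6.
Dept II: 15773²·(1 − 1064/15773)·117.4/1064 = 2.5599054 × 10^7.
Sum = 2.8172723 × 10^7.
SE = √(2.8172723 × 10^7) = 5307.8.

5307.8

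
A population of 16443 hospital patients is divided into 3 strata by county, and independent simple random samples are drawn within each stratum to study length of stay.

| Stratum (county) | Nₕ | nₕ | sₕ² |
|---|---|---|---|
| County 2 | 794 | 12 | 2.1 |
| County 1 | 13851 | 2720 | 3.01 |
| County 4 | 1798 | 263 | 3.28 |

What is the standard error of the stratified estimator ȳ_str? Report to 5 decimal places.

Var(ȳ_str) = Σₕ Wₕ²(1 − fₕ)sₕ²/nₕ with Wₕ = Nₕ/N, N = 16443.
County 2: Wₕ = 0.04828803; term = 0.04828803²·(1 − 0.01511335)·2.1/12 = 4.0188629 × 10^-4.
County 1: Wₕ = 0.84236453; term = 0.84236453²·(1 − 0.19637571)·3.01/2720 = 6.3103114 × 10^-4.
County 4: Wₕ = 0.10934744; term = 0.10934744²·(1 − 0.14627364)·3.28/263 = 1.2730752 × 10^-4.
Sum = 0.001160225.
SE = √(0.001160225) = 0.03406.

0.03406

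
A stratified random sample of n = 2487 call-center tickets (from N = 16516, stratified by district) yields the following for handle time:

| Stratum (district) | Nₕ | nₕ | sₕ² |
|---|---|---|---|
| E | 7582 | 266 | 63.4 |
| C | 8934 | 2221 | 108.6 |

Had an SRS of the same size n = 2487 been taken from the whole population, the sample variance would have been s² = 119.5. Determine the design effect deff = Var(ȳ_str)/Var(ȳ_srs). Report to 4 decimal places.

1.4509

Var(ȳ_str) = Σ Wₕ²(1−fₕ)sₕ²/nₕ with Wₕ = Nₕ/16516:
  E: (7582/16516)²·(1−266/7582)·63.4/266 = 0.048468028
  C: (8934/16516)²·(1−2221/8934)·108.6/2221 = 0.010750635
  → Var(ȳ_str) = 0.059218663.
Var(ȳ_srs) = (1 − 2487/16516)·119.5/2487 = 0.040814451.
deff = 0.059218663 / 0.040814451 = 1.4509.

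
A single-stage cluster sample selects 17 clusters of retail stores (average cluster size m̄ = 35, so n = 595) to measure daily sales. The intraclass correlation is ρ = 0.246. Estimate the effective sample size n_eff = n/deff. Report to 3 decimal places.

63.541

deff = 1 + (35 − 1)·0.246 = 1 + 8.364 = 9.364.
n_eff = 595 / 9.364 = 63.541.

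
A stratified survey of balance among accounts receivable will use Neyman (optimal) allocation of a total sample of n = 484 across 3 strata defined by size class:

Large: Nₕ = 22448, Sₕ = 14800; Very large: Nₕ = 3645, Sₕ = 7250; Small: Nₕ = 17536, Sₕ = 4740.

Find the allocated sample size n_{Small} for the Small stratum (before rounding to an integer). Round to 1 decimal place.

Neyman allocation: nₕ = n·NₕSₕ / Σⱼ NⱼSⱼ.
Σ NⱼSⱼ = 22448·14800 + 3645·7250 + 17536·4740 = 4.4177729 × 10^8.
n_{Small} = 484·17536·4740 / (4.4177729 × 10^8) = 91.1.

91.1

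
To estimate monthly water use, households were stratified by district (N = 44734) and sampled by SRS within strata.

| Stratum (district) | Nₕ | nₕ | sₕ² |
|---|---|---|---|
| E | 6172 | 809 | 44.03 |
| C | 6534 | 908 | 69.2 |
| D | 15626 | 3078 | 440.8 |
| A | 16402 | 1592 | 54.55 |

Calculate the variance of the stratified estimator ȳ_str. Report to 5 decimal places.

0.02049

Var(ȳ_str) = Σₕ Wₕ²(1 − fₕ)sₕ²/nₕ with Wₕ = Nₕ/N, N = 44734.
E: Wₕ = 0.13797112; term = 0.13797112²·(1 − 0.13107583)·44.03/809 = 9.0024022 × 10^-4.
C: Wₕ = 0.14606340; term = 0.14606340²·(1 − 0.13896541)·69.2/908 = 0.0013999858.
D: Wₕ = 0.34930925; term = 0.34930925²·(1 − 0.19697939)·440.8/3078 = 0.014032008.
A: Wₕ = 0.36665623; term = 0.36665623²·(1 − 0.09706133)·54.55/1592 = 0.0041593751.
Sum = 0.020491609.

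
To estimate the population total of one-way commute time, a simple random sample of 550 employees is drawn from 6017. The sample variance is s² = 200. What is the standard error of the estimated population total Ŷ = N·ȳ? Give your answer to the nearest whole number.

3459

Var(Ŷ) = N²·Var(ȳ) = N²·(1 − n/N)·s²/n.
f = 550/6017 = 0.09140768; Var(ȳ) = 0.90859232·200/550 = 0.33039721.
Var(Ŷ) = 6017² · 0.33039721 = 1.1961796 × 10^7.
SE(Ŷ) = √(1.1961796 × 10^7) = 3459.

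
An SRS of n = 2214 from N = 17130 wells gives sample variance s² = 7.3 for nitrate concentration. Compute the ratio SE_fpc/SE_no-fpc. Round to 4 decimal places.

0.9331

f = n/N = 2214/17130 = 0.12924694.
SE_no-fpc = √(s²/n) = 0.057421247; SE_fpc = √((1−f)s²/n) = 0.053582149.
Ratio = √(1−f) = 0.93314150.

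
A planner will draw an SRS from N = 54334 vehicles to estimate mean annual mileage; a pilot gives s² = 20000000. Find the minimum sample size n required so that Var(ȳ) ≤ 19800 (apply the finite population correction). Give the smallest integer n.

992

Without fpc, n₀ = s²/D = 20000000/19800 = 1010.1010.
With fpc, (1 − n/N)·s²/n ≤ D requires n ≥ n₀/(1 + n₀/N) = 1010.1010/(1 + 1010.1010/54334) = 991.6654.
Rounding up, n = 992.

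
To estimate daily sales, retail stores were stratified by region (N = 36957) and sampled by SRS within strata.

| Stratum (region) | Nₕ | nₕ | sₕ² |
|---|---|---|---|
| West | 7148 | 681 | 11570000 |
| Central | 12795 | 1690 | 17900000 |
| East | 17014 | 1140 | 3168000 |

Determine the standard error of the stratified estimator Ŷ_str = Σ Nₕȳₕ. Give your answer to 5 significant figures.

1.7438 × 10^6

Var(Ŷ_str) = Σₕ Nₕ²(1 − fₕ)sₕ²/nₕ.
West: 7148²·(1 − 681/7148)·11570000/681 = 7.8536881 × 10^11.
Central: 12795²·(1 − 1690/12795)·17900000/1690 = 1.5049608 × 10^12.
East: 17014²·(1 − 1140/17014)·3168000/1140 = 7.5053876 × 10^11.
Sum = 3.0408684 × 10^12.
SE = √(3.0408684 × 10^12) = 1.7438 × 10^6.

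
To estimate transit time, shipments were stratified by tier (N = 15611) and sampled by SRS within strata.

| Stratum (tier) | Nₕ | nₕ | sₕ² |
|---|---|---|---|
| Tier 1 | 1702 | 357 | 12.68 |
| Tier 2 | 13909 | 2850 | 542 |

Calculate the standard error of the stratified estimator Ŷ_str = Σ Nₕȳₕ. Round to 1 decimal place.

Var(Ŷ_str) = Σₕ Nₕ²(1 − fₕ)sₕ²/nₕ.
Tier 1: 1702²·(1 − 357/1702)·12.68/357 = 81307.925.
Tier 2: 13909²·(1 − 2850/13909)·542/2850 = 2.9252716 × 10^7.
Sum = 2.9334024 × 10^7.
SE = √(2.9334024 × 10^7) = 5416.1.

5416.1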